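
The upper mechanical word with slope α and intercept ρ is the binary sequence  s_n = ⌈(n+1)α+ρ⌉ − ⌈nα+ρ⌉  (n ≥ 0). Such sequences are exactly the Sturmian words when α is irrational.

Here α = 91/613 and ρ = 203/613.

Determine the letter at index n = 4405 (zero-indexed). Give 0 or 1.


0

(n+1)α + ρ = (4406·91 + 203) / 613 = 401149/613
nα + ρ     = (4405·91 + 203) / 613 = 401058/613
⌈401149/613⌉ = 655,  ⌈401058/613⌉ = 655
s_{4405} = 655 − 655 = 0


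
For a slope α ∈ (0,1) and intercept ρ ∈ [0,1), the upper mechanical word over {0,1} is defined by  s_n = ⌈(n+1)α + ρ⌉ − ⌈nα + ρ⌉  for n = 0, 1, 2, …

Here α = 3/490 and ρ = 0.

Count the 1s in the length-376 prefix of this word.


#1s = Σ_{n=0}^{375} s_n = Σ_{n=0}^{375} (⌈(n+1)α+ρ⌉ − ⌈nα+ρ⌉)
the sum telescopes: every ⌈nα+ρ⌉ with 0 < n < 376 appears once with + and once with −, leaving ⌈376α+ρ⌉ − ⌈0·α+ρ⌉
376α + ρ = (376·3) / 490 = 1128/490
ρ = 0/490
⌈1128/490⌉ = 3,  ⌈0/490⌉ = 0
#1s = 3 − 0 = 3

3


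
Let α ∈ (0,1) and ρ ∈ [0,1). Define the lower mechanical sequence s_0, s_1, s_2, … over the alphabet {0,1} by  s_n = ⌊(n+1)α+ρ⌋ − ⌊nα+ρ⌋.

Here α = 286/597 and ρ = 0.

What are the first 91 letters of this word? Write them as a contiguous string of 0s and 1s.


n=0: ⌊(1·286)/597⌋ − ⌊(0·286)/597⌋ = ⌊286/597⌋ − ⌊0/597⌋ = 0 − 0 = 0
n=1: ⌊(2·286)/597⌋ − ⌊(1·286)/597⌋ = ⌊572/597⌋ − ⌊286/597⌋ = 0 − 0 = 0
n=2: ⌊(3·286)/597⌋ − ⌊(2·286)/597⌋ = ⌊858/597⌋ − ⌊572/597⌋ = 1 − 0 = 1
n=3: ⌊(4·286)/597⌋ − ⌊(3·286)/597⌋ = ⌊1144/597⌋ − ⌊858/597⌋ = 1 − 1 = 0
n=4: ⌊(5·286)/597⌋ − ⌊(4·286)/597⌋ = ⌊1430/597⌋ − ⌊1144/597⌋ = 2 − 1 = 1
n=5: ⌊(6·286)/597⌋ − ⌊(5·286)/597⌋ = ⌊1716/597⌋ − ⌊1430/597⌋ = 2 − 2 = 0
n=6: ⌊(7·286)/597⌋ − ⌊(6·286)/597⌋ = ⌊2002/597⌋ − ⌊1716/597⌋ = 3 − 2 = 1
n=7: ⌊(8·286)/597⌋ − ⌊(7·286)/597⌋ = ⌊2288/597⌋ − ⌊2002/597⌋ = 3 − 3 = 0
n=8: ⌊(9·286)/597⌋ − ⌊(8·286)/597⌋ = ⌊2574/597⌋ − ⌊2288/597⌋ = 4 − 3 = 1
n=9: ⌊(10·286)/597⌋ − ⌊(9·286)/597⌋ = ⌊2860/597⌋ − ⌊2574/597⌋ = 4 − 4 = 0
n=10: ⌊(11·286)/597⌋ − ⌊(10·286)/597⌋ = ⌊3146/597⌋ − ⌊2860/597⌋ = 5 − 4 = 1
n=11: ⌊(12·286)/597⌋ − ⌊(11·286)/597⌋ = ⌊3432/597⌋ − ⌊3146/597⌋ = 5 − 5 = 0
n=12: ⌊(13·286)/597⌋ − ⌊(12·286)/597⌋ = ⌊3718/597⌋ − ⌊3432/597⌋ = 6 − 5 = 1
n=13: ⌊(14·286)/597⌋ − ⌊(13·286)/597⌋ = ⌊4004/597⌋ − ⌊3718/597⌋ = 6 − 6 = 0
n=14: ⌊(15·286)/597⌋ − ⌊(14·286)/597⌋ = ⌊4290/597⌋ − ⌊4004/597⌋ = 7 − 6 = 1
n=15: ⌊(16·286)/597⌋ − ⌊(15·286)/597⌋ = ⌊4576/597⌋ − ⌊4290/597⌋ = 7 − 7 = 0
n=16: ⌊(17·286)/597⌋ − ⌊(16·286)/597⌋ = ⌊4862/597⌋ − ⌊4576/597⌋ = 8 − 7 = 1
n=17: ⌊(18·286)/597⌋ − ⌊(17·286)/597⌋ = ⌊5148/597⌋ − ⌊4862/597⌋ = 8 − 8 = 0
n=18: ⌊(19·286)/597⌋ − ⌊(18·286)/597⌋ = ⌊5434/597⌋ − ⌊5148/597⌋ = 9 − 8 = 1
n=19: ⌊(20·286)/597⌋ − ⌊(19·286)/597⌋ = ⌊5720/597⌋ − ⌊5434/597⌋ = 9 − 9 = 0
n=20: ⌊(21·286)/597⌋ − ⌊(20·286)/597⌋ = ⌊6006/597⌋ − ⌊5720/597⌋ = 10 − 9 = 1
n=21: ⌊(22·286)/597⌋ − ⌊(21·286)/597⌋ = ⌊6292/597⌋ − ⌊6006/597⌋ = 10 − 10 = 0
n=22: ⌊(23·286)/597⌋ − ⌊(22·286)/597⌋ = ⌊6578/597⌋ − ⌊6292/597⌋ = 11 − 10 = 1
n=23: ⌊(24·286)/597⌋ − ⌊(23·286)/597⌋ = ⌊6864/597⌋ − ⌊6578/597⌋ = 11 − 11 = 0
n=24: ⌊(25·286)/597⌋ − ⌊(24·286)/597⌋ = ⌊7150/597⌋ − ⌊6864/597⌋ = 11 − 11 = 0
n=25: ⌊(26·286)/597⌋ − ⌊(25·286)/597⌋ = ⌊7436/597⌋ − ⌊7150/597⌋ = 12 − 11 = 1
n=26: ⌊(27·286)/597⌋ − ⌊(26·286)/597⌋ = ⌊7722/597⌋ − ⌊7436/597⌋ = 12 − 12 = 0
n=27: ⌊(28·286)/597⌋ − ⌊(27·286)/597⌋ = ⌊8008/597⌋ − ⌊7722/597⌋ = 13 − 12 = 1
n=28: ⌊(29·286)/597⌋ − ⌊(28·286)/597⌋ = ⌊8294/597⌋ − ⌊8008/597⌋ = 13 − 13 = 0
n=29: ⌊(30·286)/597⌋ − ⌊(29·286)/597⌋ = ⌊8580/597⌋ − ⌊8294/597⌋ = 14 − 13 = 1
n=30: ⌊(31·286)/597⌋ − ⌊(30·286)/597⌋ = ⌊8866/597⌋ − ⌊8580/597⌋ = 14 − 14 = 0
n=31: ⌊(32·286)/597⌋ − ⌊(31·286)/597⌋ = ⌊9152/597⌋ − ⌊8866/597⌋ = 15 − 14 = 1
n=32: ⌊(33·286)/597⌋ − ⌊(32·286)/597⌋ = ⌊9438/597⌋ − ⌊9152/597⌋ = 15 − 15 = 0
n=33: ⌊(34·286)/597⌋ − ⌊(33·286)/597⌋ = ⌊9724/597⌋ − ⌊9438/597⌋ = 16 − 15 = 1
n=34: ⌊(35·286)/597⌋ − ⌊(34·286)/597⌋ = ⌊10010/597⌋ − ⌊9724/597⌋ = 16 − 16 = 0
n=35: ⌊(36·286)/597⌋ − ⌊(35·286)/597⌋ = ⌊10296/597⌋ − ⌊10010/597⌋ = 17 − 16 = 1
n=36: ⌊(37·286)/597⌋ − ⌊(36·286)/597⌋ = ⌊10582/597⌋ − ⌊10296/597⌋ = 17 − 17 = 0
n=37: ⌊(38·286)/597⌋ − ⌊(37·286)/597⌋ = ⌊10868/597⌋ − ⌊10582/597⌋ = 18 − 17 = 1
n=38: ⌊(39·286)/597⌋ − ⌊(38·286)/597⌋ = ⌊11154/597⌋ − ⌊10868/597⌋ = 18 − 18 = 0
n=39: ⌊(40·286)/597⌋ − ⌊(39·286)/597⌋ = ⌊11440/597⌋ − ⌊11154/597⌋ = 19 − 18 = 1
n=40: ⌊(41·286)/597⌋ − ⌊(40·286)/597⌋ = ⌊11726/597⌋ − ⌊11440/597⌋ = 19 − 19 = 0
n=41: ⌊(42·286)/597⌋ − ⌊(41·286)/597⌋ = ⌊12012/597⌋ − ⌊11726/597⌋ = 20 − 19 = 1
n=42: ⌊(43·286)/597⌋ − ⌊(42·286)/597⌋ = ⌊12298/597⌋ − ⌊12012/597⌋ = 20 − 20 = 0
n=43: ⌊(44·286)/597⌋ − ⌊(43·286)/597⌋ = ⌊12584/597⌋ − ⌊12298/597⌋ = 21 − 20 = 1
n=44: ⌊(45·286)/597⌋ − ⌊(44·286)/597⌋ = ⌊12870/597⌋ − ⌊12584/597⌋ = 21 − 21 = 0
n=45: ⌊(46·286)/597⌋ − ⌊(45·286)/597⌋ = ⌊13156/597⌋ − ⌊12870/597⌋ = 22 − 21 = 1
n=46: ⌊(47·286)/597⌋ − ⌊(46·286)/597⌋ = ⌊13442/597⌋ − ⌊13156/597⌋ = 22 − 22 = 0
n=47: ⌊(48·286)/597⌋ − ⌊(47·286)/597⌋ = ⌊13728/597⌋ − ⌊13442/597⌋ = 22 − 22 = 0
n=48: ⌊(49·286)/597⌋ − ⌊(48·286)/597⌋ = ⌊14014/597⌋ − ⌊13728/597⌋ = 23 − 22 = 1
n=49: ⌊(50·286)/597⌋ − ⌊(49·286)/597⌋ = ⌊14300/597⌋ − ⌊14014/597⌋ = 23 − 23 = 0
n=50: ⌊(51·286)/597⌋ − ⌊(50·286)/597⌋ = ⌊14586/597⌋ − ⌊14300/597⌋ = 24 − 23 = 1
n=51: ⌊(52·286)/597⌋ − ⌊(51·286)/597⌋ = ⌊14872/597⌋ − ⌊14586/597⌋ = 24 − 24 = 0
n=52: ⌊(53·286)/597⌋ − ⌊(52·286)/597⌋ = ⌊15158/597⌋ − ⌊14872/597⌋ = 25 − 24 = 1
n=53: ⌊(54·286)/597⌋ − ⌊(53·286)/597⌋ = ⌊15444/597⌋ − ⌊15158/597⌋ = 25 − 25 = 0
n=54: ⌊(55·286)/597⌋ − ⌊(54·286)/597⌋ = ⌊15730/597⌋ − ⌊15444/597⌋ = 26 − 25 = 1
n=55: ⌊(56·286)/597⌋ − ⌊(55·286)/597⌋ = ⌊16016/597⌋ − ⌊15730/597⌋ = 26 − 26 = 0
n=56: ⌊(57·286)/597⌋ − ⌊(56·286)/597⌋ = ⌊16302/597⌋ − ⌊16016/597⌋ = 27 − 26 = 1
n=57: ⌊(58·286)/597⌋ − ⌊(57·286)/597⌋ = ⌊16588/597⌋ − ⌊16302/597⌋ = 27 − 27 = 0
n=58: ⌊(59·286)/597⌋ − ⌊(58·286)/597⌋ = ⌊16874/597⌋ − ⌊16588/597⌋ = 28 − 27 = 1
n=59: ⌊(60·286)/597⌋ − ⌊(59·286)/597⌋ = ⌊17160/597⌋ − ⌊16874/597⌋ = 28 − 28 = 0
n=60: ⌊(61·286)/597⌋ − ⌊(60·286)/597⌋ = ⌊17446/597⌋ − ⌊17160/597⌋ = 29 − 28 = 1
n=61: ⌊(62·286)/597⌋ − ⌊(61·286)/597⌋ = ⌊17732/597⌋ − ⌊17446/597⌋ = 29 − 29 = 0
n=62: ⌊(63·286)/597⌋ − ⌊(62·286)/597⌋ = ⌊18018/597⌋ − ⌊17732/597⌋ = 30 − 29 = 1
n=63: ⌊(64·286)/597⌋ − ⌊(63·286)/597⌋ = ⌊18304/597⌋ − ⌊18018/597⌋ = 30 − 30 = 0
n=64: ⌊(65·286)/597⌋ − ⌊(64·286)/597⌋ = ⌊18590/597⌋ − ⌊18304/597⌋ = 31 − 30 = 1
n=65: ⌊(66·286)/597⌋ − ⌊(65·286)/597⌋ = ⌊18876/597⌋ − ⌊18590/597⌋ = 31 − 31 = 0
n=66: ⌊(67·286)/597⌋ − ⌊(66·286)/597⌋ = ⌊19162/597⌋ − ⌊18876/597⌋ = 32 − 31 = 1
n=67: ⌊(68·286)/597⌋ − ⌊(67·286)/597⌋ = ⌊19448/597⌋ − ⌊19162/597⌋ = 32 − 32 = 0
n=68: ⌊(69·286)/597⌋ − ⌊(68·286)/597⌋ = ⌊19734/597⌋ − ⌊19448/597⌋ = 33 − 32 = 1
n=69: ⌊(70·286)/597⌋ − ⌊(69·286)/597⌋ = ⌊20020/597⌋ − ⌊19734/597⌋ = 33 − 33 = 0
n=70: ⌊(71·286)/597⌋ − ⌊(70·286)/597⌋ = ⌊20306/597⌋ − ⌊20020/597⌋ = 34 − 33 = 1
n=71: ⌊(72·286)/597⌋ − ⌊(71·286)/597⌋ = ⌊20592/597⌋ − ⌊20306/597⌋ = 34 − 34 = 0
n=72: ⌊(73·286)/597⌋ − ⌊(72·286)/597⌋ = ⌊20878/597⌋ − ⌊20592/597⌋ = 34 − 34 = 0
n=73: ⌊(74·286)/597⌋ − ⌊(73·286)/597⌋ = ⌊21164/597⌋ − ⌊20878/597⌋ = 35 − 34 = 1
n=74: ⌊(75·286)/597⌋ − ⌊(74·286)/597⌋ = ⌊21450/597⌋ − ⌊21164/597⌋ = 35 − 35 = 0
n=75: ⌊(76·286)/597⌋ − ⌊(75·286)/597⌋ = ⌊21736/597⌋ − ⌊21450/597⌋ = 36 − 35 = 1
n=76: ⌊(77·286)/597⌋ − ⌊(76·286)/597⌋ = ⌊22022/597⌋ − ⌊21736/597⌋ = 36 − 36 = 0
n=77: ⌊(78·286)/597⌋ − ⌊(77·286)/597⌋ = ⌊22308/597⌋ − ⌊22022/597⌋ = 37 − 36 = 1
n=78: ⌊(79·286)/597⌋ − ⌊(78·286)/597⌋ = ⌊22594/597⌋ − ⌊22308/597⌋ = 37 − 37 = 0
n=79: ⌊(80·286)/597⌋ − ⌊(79·286)/597⌋ = ⌊22880/597⌋ − ⌊22594/597⌋ = 38 − 37 = 1
n=80: ⌊(81·286)/597⌋ − ⌊(80·286)/597⌋ = ⌊23166/597⌋ − ⌊22880/597⌋ = 38 − 38 = 0
n=81: ⌊(82·286)/597⌋ − ⌊(81·286)/597⌋ = ⌊23452/597⌋ − ⌊23166/597⌋ = 39 − 38 = 1
n=82: ⌊(83·286)/597⌋ − ⌊(82·286)/597⌋ = ⌊23738/597⌋ − ⌊23452/597⌋ = 39 − 39 = 0
n=83: ⌊(84·286)/597⌋ − ⌊(83·286)/597⌋ = ⌊24024/597⌋ − ⌊23738/597⌋ = 40 − 39 = 1
n=84: ⌊(85·286)/597⌋ − ⌊(84·286)/597⌋ = ⌊24310/597⌋ − ⌊24024/597⌋ = 40 − 40 = 0
n=85: ⌊(86·286)/597⌋ − ⌊(85·286)/597⌋ = ⌊24596/597⌋ − ⌊24310/597⌋ = 41 − 40 = 1
n=86: ⌊(87·286)/597⌋ − ⌊(86·286)/597⌋ = ⌊24882/597⌋ − ⌊24596/597⌋ = 41 − 41 = 0
n=87: ⌊(88·286)/597⌋ − ⌊(87·286)/597⌋ = ⌊25168/597⌋ − ⌊24882/597⌋ = 42 − 41 = 1
n=88: ⌊(89·286)/597⌋ − ⌊(88·286)/597⌋ = ⌊25454/597⌋ − ⌊25168/597⌋ = 42 − 42 = 0
n=89: ⌊(90·286)/597⌋ − ⌊(89·286)/597⌋ = ⌊25740/597⌋ − ⌊25454/597⌋ = 43 − 42 = 1
n=90: ⌊(91·286)/597⌋ − ⌊(90·286)/597⌋ = ⌊26026/597⌋ − ⌊25740/597⌋ = 43 − 43 = 0

0010101010101010101010100101010101010101010101001010101010101010101010100101010101010101010


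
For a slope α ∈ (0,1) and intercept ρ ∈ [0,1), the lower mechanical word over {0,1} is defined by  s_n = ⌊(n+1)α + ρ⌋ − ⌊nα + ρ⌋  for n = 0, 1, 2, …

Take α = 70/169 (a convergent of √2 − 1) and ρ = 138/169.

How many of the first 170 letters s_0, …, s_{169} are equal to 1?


#1s = Σ_{n=0}^{169} s_n = Σ_{n=0}^{169} (⌊(n+1)α+ρ⌋ − ⌊nα+ρ⌋)
the sum telescopes: every ⌊nα+ρ⌋ with 0 < n < 170 appears once with + and once with −, leaving ⌊170α+ρ⌋ − ⌊0·α+ρ⌋
170α + ρ = (170·70 + 138) / 169 = 12038/169
ρ = 138/169
⌊12038/169⌋ = 71,  ⌊138/169⌋ = 0
#1s = 71 − 0 = 71

71


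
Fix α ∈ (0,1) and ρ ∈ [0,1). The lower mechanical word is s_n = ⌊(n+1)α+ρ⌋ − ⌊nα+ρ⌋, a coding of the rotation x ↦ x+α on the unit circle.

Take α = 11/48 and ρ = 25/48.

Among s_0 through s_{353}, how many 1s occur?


81

#1s = Σ_{n=0}^{353} s_n = Σ_{n=0}^{353} (⌊(n+1)α+ρ⌋ − ⌊nα+ρ⌋)
the sum telescopes: every ⌊nα+ρ⌋ with 0 < n < 354 appears once with + and once with −, leaving ⌊354α+ρ⌋ − ⌊0·α+ρ⌋
354α + ρ = (354·11 + 25) / 48 = 3919/48
ρ = 25/48
⌊3919/48⌋ = 81,  ⌊25/48⌋ = 0
#1s = 81 − 0 = 81


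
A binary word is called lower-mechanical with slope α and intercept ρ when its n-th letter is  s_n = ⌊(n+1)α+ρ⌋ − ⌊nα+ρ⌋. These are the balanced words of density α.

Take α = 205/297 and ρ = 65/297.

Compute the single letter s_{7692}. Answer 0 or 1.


(n+1)α + ρ = (7693·205 + 65) / 297 = 1577130/297
nα + ρ     = (7692·205 + 65) / 297 = 1576925/297
⌊1577130/297⌋ = 5310,  ⌊1576925/297⌋ = 5309
s_{7692} = 5310 − 5309 = 1

1


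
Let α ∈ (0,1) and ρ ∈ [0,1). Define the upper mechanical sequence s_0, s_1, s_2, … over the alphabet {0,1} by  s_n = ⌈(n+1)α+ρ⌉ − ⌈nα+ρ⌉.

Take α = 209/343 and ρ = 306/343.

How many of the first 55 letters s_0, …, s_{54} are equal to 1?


#1s = Σ_{n=0}^{54} s_n = Σ_{n=0}^{54} (⌈(n+1)α+ρ⌉ − ⌈nα+ρ⌉)
the sum telescopes: every ⌈nα+ρ⌉ with 0 < n < 55 appears once with + and once with −, leaving ⌈55α+ρ⌉ − ⌈0·α+ρ⌉
55α + ρ = (55·209 + 306) / 343 = 11801/343
ρ = 306/343
⌈11801/343⌉ = 35,  ⌈306/343⌉ = 1
#1s = 35 − 1 = 34

34


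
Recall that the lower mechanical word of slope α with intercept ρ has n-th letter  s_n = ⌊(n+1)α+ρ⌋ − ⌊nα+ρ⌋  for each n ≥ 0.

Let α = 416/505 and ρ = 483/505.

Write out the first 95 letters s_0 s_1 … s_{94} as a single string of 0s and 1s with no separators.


11111011111011110111110111110111101111101111101111011111011111011110111110111110111101111101111

n=0: ⌊(1·416+483)/505⌋ − ⌊(0·416+483)/505⌋ = ⌊899/505⌋ − ⌊483/505⌋ = 1 − 0 = 1
n=1: ⌊(2·416+483)/505⌋ − ⌊(1·416+483)/505⌋ = ⌊1315/505⌋ − ⌊899/505⌋ = 2 − 1 = 1
n=2: ⌊(3·416+483)/505⌋ − ⌊(2·416+483)/505⌋ = ⌊1731/505⌋ − ⌊1315/505⌋ = 3 − 2 = 1
n=3: ⌊(4·416+483)/505⌋ − ⌊(3·416+483)/505⌋ = ⌊2147/505⌋ − ⌊1731/505⌋ = 4 − 3 = 1
n=4: ⌊(5·416+483)/505⌋ − ⌊(4·416+483)/505⌋ = ⌊2563/505⌋ − ⌊2147/505⌋ = 5 − 4 = 1
n=5: ⌊(6·416+483)/505⌋ − ⌊(5·416+483)/505⌋ = ⌊2979/505⌋ − ⌊2563/505⌋ = 5 − 5 = 0
n=6: ⌊(7·416+483)/505⌋ − ⌊(6·416+483)/505⌋ = ⌊3395/505⌋ − ⌊2979/505⌋ = 6 − 5 = 1
n=7: ⌊(8·416+483)/505⌋ − ⌊(7·416+483)/505⌋ = ⌊3811/505⌋ − ⌊3395/505⌋ = 7 − 6 = 1
n=8: ⌊(9·416+483)/505⌋ − ⌊(8·416+483)/505⌋ = ⌊4227/505⌋ − ⌊3811/505⌋ = 8 − 7 = 1
n=9: ⌊(10·416+483)/505⌋ − ⌊(9·416+483)/505⌋ = ⌊4643/505⌋ − ⌊4227/505⌋ = 9 − 8 = 1
n=10: ⌊(11·416+483)/505⌋ − ⌊(10·416+483)/505⌋ = ⌊5059/505⌋ − ⌊4643/505⌋ = 10 − 9 = 1
n=11: ⌊(12·416+483)/505⌋ − ⌊(11·416+483)/505⌋ = ⌊5475/505⌋ − ⌊5059/505⌋ = 10 − 10 = 0
n=12: ⌊(13·416+483)/505⌋ − ⌊(12·416+483)/505⌋ = ⌊5891/505⌋ − ⌊5475/505⌋ = 11 − 10 = 1
n=13: ⌊(14·416+483)/505⌋ − ⌊(13·416+483)/505⌋ = ⌊6307/505⌋ − ⌊5891/505⌋ = 12 − 11 = 1
n=14: ⌊(15·416+483)/505⌋ − ⌊(14·416+483)/505⌋ = ⌊6723/505⌋ − ⌊6307/505⌋ = 13 − 12 = 1
n=15: ⌊(16·416+483)/505⌋ − ⌊(15·416+483)/505⌋ = ⌊7139/505⌋ − ⌊6723/505⌋ = 14 − 13 = 1
n=16: ⌊(17·416+483)/505⌋ − ⌊(16·416+483)/505⌋ = ⌊7555/505⌋ − ⌊7139/505⌋ = 14 − 14 = 0
n=17: ⌊(18·416+483)/505⌋ − ⌊(17·416+483)/505⌋ = ⌊7971/505⌋ − ⌊7555/505⌋ = 15 − 14 = 1
n=18: ⌊(19·416+483)/505⌋ − ⌊(18·416+483)/505⌋ = ⌊8387/505⌋ − ⌊7971/505⌋ = 16 − 15 = 1
n=19: ⌊(20·416+483)/505⌋ − ⌊(19·416+483)/505⌋ = ⌊8803/505⌋ − ⌊8387/505⌋ = 17 − 16 = 1
n=20: ⌊(21·416+483)/505⌋ − ⌊(20·416+483)/505⌋ = ⌊9219/505⌋ − ⌊8803/505⌋ = 18 − 17 = 1
n=21: ⌊(22·416+483)/505⌋ − ⌊(21·416+483)/505⌋ = ⌊9635/505⌋ − ⌊9219/505⌋ = 19 − 18 = 1
n=22: ⌊(23·416+483)/505⌋ − ⌊(22·416+483)/505⌋ = ⌊10051/505⌋ − ⌊9635/505⌋ = 19 − 19 = 0
n=23: ⌊(24·416+483)/505⌋ − ⌊(23·416+483)/505⌋ = ⌊10467/505⌋ − ⌊10051/505⌋ = 20 − 19 = 1
n=24: ⌊(25·416+483)/505⌋ − ⌊(24·416+483)/505⌋ = ⌊10883/505⌋ − ⌊10467/505⌋ = 21 − 20 = 1
n=25: ⌊(26·416+483)/505⌋ − ⌊(25·416+483)/505⌋ = ⌊11299/505⌋ − ⌊10883/505⌋ = 22 − 21 = 1
n=26: ⌊(27·416+483)/505⌋ − ⌊(26·416+483)/505⌋ = ⌊11715/505⌋ − ⌊11299/505⌋ = 23 − 22 = 1
n=27: ⌊(28·416+483)/505⌋ − ⌊(27·416+483)/505⌋ = ⌊12131/505⌋ − ⌊11715/505⌋ = 24 − 23 = 1
n=28: ⌊(29·416+483)/505⌋ − ⌊(28·416+483)/505⌋ = ⌊12547/505⌋ − ⌊12131/505⌋ = 24 − 24 = 0
n=29: ⌊(30·416+483)/505⌋ − ⌊(29·416+483)/505⌋ = ⌊12963/505⌋ − ⌊12547/505⌋ = 25 − 24 = 1
n=30: ⌊(31·416+483)/505⌋ − ⌊(30·416+483)/505⌋ = ⌊13379/505⌋ − ⌊12963/505⌋ = 26 − 25 = 1
n=31: ⌊(32·416+483)/505⌋ − ⌊(31·416+483)/505⌋ = ⌊13795/505⌋ − ⌊13379/505⌋ = 27 − 26 = 1
n=32: ⌊(33·416+483)/505⌋ − ⌊(32·416+483)/505⌋ = ⌊14211/505⌋ − ⌊13795/505⌋ = 28 − 27 = 1
n=33: ⌊(34·416+483)/505⌋ − ⌊(33·416+483)/505⌋ = ⌊14627/505⌋ − ⌊14211/505⌋ = 28 − 28 = 0
n=34: ⌊(35·416+483)/505⌋ − ⌊(34·416+483)/505⌋ = ⌊15043/505⌋ − ⌊14627/505⌋ = 29 − 28 = 1
n=35: ⌊(36·416+483)/505⌋ − ⌊(35·416+483)/505⌋ = ⌊15459/505⌋ − ⌊15043/505⌋ = 30 − 29 = 1
n=36: ⌊(37·416+483)/505⌋ − ⌊(36·416+483)/505⌋ = ⌊15875/505⌋ − ⌊15459/505⌋ = 31 − 30 = 1
n=37: ⌊(38·416+483)/505⌋ − ⌊(37·416+483)/505⌋ = ⌊16291/505⌋ − ⌊15875/505⌋ = 32 − 31 = 1
n=38: ⌊(39·416+483)/505⌋ − ⌊(38·416+483)/505⌋ = ⌊16707/505⌋ − ⌊16291/505⌋ = 33 − 32 = 1
n=39: ⌊(40·416+483)/505⌋ − ⌊(39·416+483)/505⌋ = ⌊17123/505⌋ − ⌊16707/505⌋ = 33 − 33 = 0
n=40: ⌊(41·416+483)/505⌋ − ⌊(40·416+483)/505⌋ = ⌊17539/505⌋ − ⌊17123/505⌋ = 34 − 33 = 1
n=41: ⌊(42·416+483)/505⌋ − ⌊(41·416+483)/505⌋ = ⌊17955/505⌋ − ⌊17539/505⌋ = 35 − 34 = 1
n=42: ⌊(43·416+483)/505⌋ − ⌊(42·416+483)/505⌋ = ⌊18371/505⌋ − ⌊17955/505⌋ = 36 − 35 = 1
n=43: ⌊(44·416+483)/505⌋ − ⌊(43·416+483)/505⌋ = ⌊18787/505⌋ − ⌊18371/505⌋ = 37 − 36 = 1
n=44: ⌊(45·416+483)/505⌋ − ⌊(44·416+483)/505⌋ = ⌊19203/505⌋ − ⌊18787/505⌋ = 38 − 37 = 1
n=45: ⌊(46·416+483)/505⌋ − ⌊(45·416+483)/505⌋ = ⌊19619/505⌋ − ⌊19203/505⌋ = 38 − 38 = 0
n=46: ⌊(47·416+483)/505⌋ − ⌊(46·416+483)/505⌋ = ⌊20035/505⌋ − ⌊19619/505⌋ = 39 − 38 = 1
n=47: ⌊(48·416+483)/505⌋ − ⌊(47·416+483)/505⌋ = ⌊20451/505⌋ − ⌊20035/505⌋ = 40 − 39 = 1
n=48: ⌊(49·416+483)/505⌋ − ⌊(48·416+483)/505⌋ = ⌊20867/505⌋ − ⌊20451/505⌋ = 41 − 40 = 1
n=49: ⌊(50·416+483)/505⌋ − ⌊(49·416+483)/505⌋ = ⌊21283/505⌋ − ⌊20867/505⌋ = 42 − 41 = 1
n=50: ⌊(51·416+483)/505⌋ − ⌊(50·416+483)/505⌋ = ⌊21699/505⌋ − ⌊21283/505⌋ = 42 − 42 = 0
n=51: ⌊(52·416+483)/505⌋ − ⌊(51·416+483)/505⌋ = ⌊22115/505⌋ − ⌊21699/505⌋ = 43 − 42 = 1
n=52: ⌊(53·416+483)/505⌋ − ⌊(52·416+483)/505⌋ = ⌊22531/505⌋ − ⌊22115/505⌋ = 44 − 43 = 1
n=53: ⌊(54·416+483)/505⌋ − ⌊(53·416+483)/505⌋ = ⌊22947/505⌋ − ⌊22531/505⌋ = 45 − 44 = 1
n=54: ⌊(55·416+483)/505⌋ − ⌊(54·416+483)/505⌋ = ⌊23363/505⌋ − ⌊22947/505⌋ = 46 − 45 = 1
n=55: ⌊(56·416+483)/505⌋ − ⌊(55·416+483)/505⌋ = ⌊23779/505⌋ − ⌊23363/505⌋ = 47 − 46 = 1
n=56: ⌊(57·416+483)/505⌋ − ⌊(56·416+483)/505⌋ = ⌊24195/505⌋ − ⌊23779/505⌋ = 47 − 47 = 0
n=57: ⌊(58·416+483)/505⌋ − ⌊(57·416+483)/505⌋ = ⌊24611/505⌋ − ⌊24195/505⌋ = 48 − 47 = 1
n=58: ⌊(59·416+483)/505⌋ − ⌊(58·416+483)/505⌋ = ⌊25027/505⌋ − ⌊24611/505⌋ = 49 − 48 = 1
n=59: ⌊(60·416+483)/505⌋ − ⌊(59·416+483)/505⌋ = ⌊25443/505⌋ − ⌊25027/505⌋ = 50 − 49 = 1
n=60: ⌊(61·416+483)/505⌋ − ⌊(60·416+483)/505⌋ = ⌊25859/505⌋ − ⌊25443/505⌋ = 51 − 50 = 1
n=61: ⌊(62·416+483)/505⌋ − ⌊(61·416+483)/505⌋ = ⌊26275/505⌋ − ⌊25859/505⌋ = 52 − 51 = 1
n=62: ⌊(63·416+483)/505⌋ − ⌊(62·416+483)/505⌋ = ⌊26691/505⌋ − ⌊26275/505⌋ = 52 − 52 = 0
n=63: ⌊(64·416+483)/505⌋ − ⌊(63·416+483)/505⌋ = ⌊27107/505⌋ − ⌊26691/505⌋ = 53 − 52 = 1
n=64: ⌊(65·416+483)/505⌋ − ⌊(64·416+483)/505⌋ = ⌊27523/505⌋ − ⌊27107/505⌋ = 54 − 53 = 1
n=65: ⌊(66·416+483)/505⌋ − ⌊(65·416+483)/505⌋ = ⌊27939/505⌋ − ⌊27523/505⌋ = 55 − 54 = 1
n=66: ⌊(67·416+483)/505⌋ − ⌊(66·416+483)/505⌋ = ⌊28355/505⌋ − ⌊27939/505⌋ = 56 − 55 = 1
n=67: ⌊(68·416+483)/505⌋ − ⌊(67·416+483)/505⌋ = ⌊28771/505⌋ − ⌊28355/505⌋ = 56 − 56 = 0
n=68: ⌊(69·416+483)/505⌋ − ⌊(68·416+483)/505⌋ = ⌊29187/505⌋ − ⌊28771/505⌋ = 57 − 56 = 1
n=69: ⌊(70·416+483)/505⌋ − ⌊(69·416+483)/505⌋ = ⌊29603/505⌋ − ⌊29187/505⌋ = 58 − 57 = 1
n=70: ⌊(71·416+483)/505⌋ − ⌊(70·416+483)/505⌋ = ⌊30019/505⌋ − ⌊29603/505⌋ = 59 − 58 = 1
n=71: ⌊(72·416+483)/505⌋ − ⌊(71·416+483)/505⌋ = ⌊30435/505⌋ − ⌊30019/505⌋ = 60 − 59 = 1
n=72: ⌊(73·416+483)/505⌋ − ⌊(72·416+483)/505⌋ = ⌊30851/505⌋ − ⌊30435/505⌋ = 61 − 60 = 1
n=73: ⌊(74·416+483)/505⌋ − ⌊(73·416+483)/505⌋ = ⌊31267/505⌋ − ⌊30851/505⌋ = 61 − 61 = 0
n=74: ⌊(75·416+483)/505⌋ − ⌊(74·416+483)/505⌋ = ⌊31683/505⌋ − ⌊31267/505⌋ = 62 − 61 = 1
n=75: ⌊(76·416+483)/505⌋ − ⌊(75·416+483)/505⌋ = ⌊32099/505⌋ − ⌊31683/505⌋ = 63 − 62 = 1
n=76: ⌊(77·416+483)/505⌋ − ⌊(76·416+483)/505⌋ = ⌊32515/505⌋ − ⌊32099/505⌋ = 64 − 63 = 1
n=77: ⌊(78·416+483)/505⌋ − ⌊(77·416+483)/505⌋ = ⌊32931/505⌋ − ⌊32515/505⌋ = 65 − 64 = 1
n=78: ⌊(79·416+483)/505⌋ − ⌊(78·416+483)/505⌋ = ⌊33347/505⌋ − ⌊32931/505⌋ = 66 − 65 = 1
n=79: ⌊(80·416+483)/505⌋ − ⌊(79·416+483)/505⌋ = ⌊33763/505⌋ − ⌊33347/505⌋ = 66 − 66 = 0
n=80: ⌊(81·416+483)/505⌋ − ⌊(80·416+483)/505⌋ = ⌊34179/505⌋ − ⌊33763/505⌋ = 67 − 66 = 1
n=81: ⌊(82·416+483)/505⌋ − ⌊(81·416+483)/505⌋ = ⌊34595/505⌋ − ⌊34179/505⌋ = 68 − 67 = 1
n=82: ⌊(83·416+483)/505⌋ − ⌊(82·416+483)/505⌋ = ⌊35011/505⌋ − ⌊34595/505⌋ = 69 − 68 = 1
n=83: ⌊(84·416+483)/505⌋ − ⌊(83·416+483)/505⌋ = ⌊35427/505⌋ − ⌊35011/505⌋ = 70 − 69 = 1
n=84: ⌊(85·416+483)/505⌋ − ⌊(84·416+483)/505⌋ = ⌊35843/505⌋ − ⌊35427/505⌋ = 70 − 70 = 0
n=85: ⌊(86·416+483)/505⌋ − ⌊(85·416+483)/505⌋ = ⌊36259/505⌋ − ⌊35843/505⌋ = 71 − 70 = 1
n=86: ⌊(87·416+483)/505⌋ − ⌊(86·416+483)/505⌋ = ⌊36675/505⌋ − ⌊36259/505⌋ = 72 − 71 = 1
n=87: ⌊(88·416+483)/505⌋ − ⌊(87·416+483)/505⌋ = ⌊37091/505⌋ − ⌊36675/505⌋ = 73 − 72 = 1
n=88: ⌊(89·416+483)/505⌋ − ⌊(88·416+483)/505⌋ = ⌊37507/505⌋ − ⌊37091/505⌋ = 74 − 73 = 1
n=89: ⌊(90·416+483)/505⌋ − ⌊(89·416+483)/505⌋ = ⌊37923/505⌋ − ⌊37507/505⌋ = 75 − 74 = 1
n=90: ⌊(91·416+483)/505⌋ − ⌊(90·416+483)/505⌋ = ⌊38339/505⌋ − ⌊37923/505⌋ = 75 − 75 = 0
n=91: ⌊(92·416+483)/505⌋ − ⌊(91·416+483)/505⌋ = ⌊38755/505⌋ − ⌊38339/505⌋ = 76 − 75 = 1
n=92: ⌊(93·416+483)/505⌋ − ⌊(92·416+483)/505⌋ = ⌊39171/505⌋ − ⌊38755/505⌋ = 77 − 76 = 1
n=93: ⌊(94·416+483)/505⌋ − ⌊(93·416+483)/505⌋ = ⌊39587/505⌋ − ⌊39171/505⌋ = 78 − 77 = 1
n=94: ⌊(95·416+483)/505⌋ − ⌊(94·416+483)/505⌋ = ⌊40003/505⌋ − ⌊39587/505⌋ = 79 − 78 = 1


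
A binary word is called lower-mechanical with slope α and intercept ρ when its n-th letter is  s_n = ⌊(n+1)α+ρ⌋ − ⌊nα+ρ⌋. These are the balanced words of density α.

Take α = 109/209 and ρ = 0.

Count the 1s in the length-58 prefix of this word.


30

#1s = Σ_{n=0}^{57} s_n = Σ_{n=0}^{57} (⌊(n+1)α+ρ⌋ − ⌊nα+ρ⌋)
the sum telescopes: every ⌊nα+ρ⌋ with 0 < n < 58 appears once with + and once with −, leaving ⌊58α+ρ⌋ − ⌊0·α+ρ⌋
58α + ρ = (58·109) / 209 = 6322/209
ρ = 0/209
⌊6322/209⌋ = 30,  ⌊0/209⌋ = 0
#1s = 30 − 0 = 30


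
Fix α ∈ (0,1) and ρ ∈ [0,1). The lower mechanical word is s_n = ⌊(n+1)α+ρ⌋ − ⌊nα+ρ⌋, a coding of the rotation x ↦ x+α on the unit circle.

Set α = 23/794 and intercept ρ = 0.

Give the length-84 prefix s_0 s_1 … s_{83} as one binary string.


n=0: ⌊(1·23)/794⌋ − ⌊(0·23)/794⌋ = ⌊23/794⌋ − ⌊0/794⌋ = 0 − 0 = 0
n=1: ⌊(2·23)/794⌋ − ⌊(1·23)/794⌋ = ⌊46/794⌋ − ⌊23/794⌋ = 0 − 0 = 0
n=2: ⌊(3·23)/794⌋ − ⌊(2·23)/794⌋ = ⌊69/794⌋ − ⌊46/794⌋ = 0 − 0 = 0
n=3: ⌊(4·23)/794⌋ − ⌊(3·23)/794⌋ = ⌊92/794⌋ − ⌊69/794⌋ = 0 − 0 = 0
n=4: ⌊(5·23)/794⌋ − ⌊(4·23)/794⌋ = ⌊115/794⌋ − ⌊92/794⌋ = 0 − 0 = 0
n=5: ⌊(6·23)/794⌋ − ⌊(5·23)/794⌋ = ⌊138/794⌋ − ⌊115/794⌋ = 0 − 0 = 0
n=6: ⌊(7·23)/794⌋ − ⌊(6·23)/794⌋ = ⌊161/794⌋ − ⌊138/794⌋ = 0 − 0 = 0
n=7: ⌊(8·23)/794⌋ − ⌊(7·23)/794⌋ = ⌊184/794⌋ − ⌊161/794⌋ = 0 − 0 = 0
n=8: ⌊(9·23)/794⌋ − ⌊(8·23)/794⌋ = ⌊207/794⌋ − ⌊184/794⌋ = 0 − 0 = 0
n=9: ⌊(10·23)/794⌋ − ⌊(9·23)/794⌋ = ⌊230/794⌋ − ⌊207/794⌋ = 0 − 0 = 0
n=10: ⌊(11·23)/794⌋ − ⌊(10·23)/794⌋ = ⌊253/794⌋ − ⌊230/794⌋ = 0 − 0 = 0
n=11: ⌊(12·23)/794⌋ − ⌊(11·23)/794⌋ = ⌊276/794⌋ − ⌊253/794⌋ = 0 − 0 = 0
n=12: ⌊(13·23)/794⌋ − ⌊(12·23)/794⌋ = ⌊299/794⌋ − ⌊276/794⌋ = 0 − 0 = 0
n=13: ⌊(14·23)/794⌋ − ⌊(13·23)/794⌋ = ⌊322/794⌋ − ⌊299/794⌋ = 0 − 0 = 0
n=14: ⌊(15·23)/794⌋ − ⌊(14·23)/794⌋ = ⌊345/794⌋ − ⌊322/794⌋ = 0 − 0 = 0
n=15: ⌊(16·23)/794⌋ − ⌊(15·23)/794⌋ = ⌊368/794⌋ − ⌊345/794⌋ = 0 − 0 = 0
n=16: ⌊(17·23)/794⌋ − ⌊(16·23)/794⌋ = ⌊391/794⌋ − ⌊368/794⌋ = 0 − 0 = 0
n=17: ⌊(18·23)/794⌋ − ⌊(17·23)/794⌋ = ⌊414/794⌋ − ⌊391/794⌋ = 0 − 0 = 0
n=18: ⌊(19·23)/794⌋ − ⌊(18·23)/794⌋ = ⌊437/794⌋ − ⌊414/794⌋ = 0 − 0 = 0
n=19: ⌊(20·23)/794⌋ − ⌊(19·23)/794⌋ = ⌊460/794⌋ − ⌊437/794⌋ = 0 − 0 = 0
n=20: ⌊(21·23)/794⌋ − ⌊(20·23)/794⌋ = ⌊483/794⌋ − ⌊460/794⌋ = 0 − 0 = 0
n=21: ⌊(22·23)/794⌋ − ⌊(21·23)/794⌋ = ⌊506/794⌋ − ⌊483/794⌋ = 0 − 0 = 0
n=22: ⌊(23·23)/794⌋ − ⌊(22·23)/794⌋ = ⌊529/794⌋ − ⌊506/794⌋ = 0 − 0 = 0
n=23: ⌊(24·23)/794⌋ − ⌊(23·23)/794⌋ = ⌊552/794⌋ − ⌊529/794⌋ = 0 − 0 = 0
n=24: ⌊(25·23)/794⌋ − ⌊(24·23)/794⌋ = ⌊575/794⌋ − ⌊552/794⌋ = 0 − 0 = 0
n=25: ⌊(26·23)/794⌋ − ⌊(25·23)/794⌋ = ⌊598/794⌋ − ⌊575/794⌋ = 0 − 0 = 0
n=26: ⌊(27·23)/794⌋ − ⌊(26·23)/794⌋ = ⌊621/794⌋ − ⌊598/794⌋ = 0 − 0 = 0
n=27: ⌊(28·23)/794⌋ − ⌊(27·23)/794⌋ = ⌊644/794⌋ − ⌊621/794⌋ = 0 − 0 = 0
n=28: ⌊(29·23)/794⌋ − ⌊(28·23)/794⌋ = ⌊667/794⌋ − ⌊644/794⌋ = 0 − 0 = 0
n=29: ⌊(30·23)/794⌋ − ⌊(29·23)/794⌋ = ⌊690/794⌋ − ⌊667/794⌋ = 0 − 0 = 0
n=30: ⌊(31·23)/794⌋ − ⌊(30·23)/794⌋ = ⌊713/794⌋ − ⌊690/794⌋ = 0 − 0 = 0
n=31: ⌊(32·23)/794⌋ − ⌊(31·23)/794⌋ = ⌊736/794⌋ − ⌊713/794⌋ = 0 − 0 = 0
n=32: ⌊(33·23)/794⌋ − ⌊(32·23)/794⌋ = ⌊759/794⌋ − ⌊736/794⌋ = 0 − 0 = 0
n=33: ⌊(34·23)/794⌋ − ⌊(33·23)/794⌋ = ⌊782/794⌋ − ⌊759/794⌋ = 0 − 0 = 0
n=34: ⌊(35·23)/794⌋ − ⌊(34·23)/794⌋ = ⌊805/794⌋ − ⌊782/794⌋ = 1 − 0 = 1
n=35: ⌊(36·23)/794⌋ − ⌊(35·23)/794⌋ = ⌊828/794⌋ − ⌊805/794⌋ = 1 − 1 = 0
n=36: ⌊(37·23)/794⌋ − ⌊(36·23)/794⌋ = ⌊851/794⌋ − ⌊828/794⌋ = 1 − 1 = 0
n=37: ⌊(38·23)/794⌋ − ⌊(37·23)/794⌋ = ⌊874/794⌋ − ⌊851/794⌋ = 1 − 1 = 0
n=38: ⌊(39·23)/794⌋ − ⌊(38·23)/794⌋ = ⌊897/794⌋ − ⌊874/794⌋ = 1 − 1 = 0
n=39: ⌊(40·23)/794⌋ − ⌊(39·23)/794⌋ = ⌊920/794⌋ − ⌊897/794⌋ = 1 − 1 = 0
n=40: ⌊(41·23)/794⌋ − ⌊(40·23)/794⌋ = ⌊943/794⌋ − ⌊920/794⌋ = 1 − 1 = 0
n=41: ⌊(42·23)/794⌋ − ⌊(41·23)/794⌋ = ⌊966/794⌋ − ⌊943/794⌋ = 1 − 1 = 0
n=42: ⌊(43·23)/794⌋ − ⌊(42·23)/794⌋ = ⌊989/794⌋ − ⌊966/794⌋ = 1 − 1 = 0
n=43: ⌊(44·23)/794⌋ − ⌊(43·23)/794⌋ = ⌊1012/794⌋ − ⌊989/794⌋ = 1 − 1 = 0
n=44: ⌊(45·23)/794⌋ − ⌊(44·23)/794⌋ = ⌊1035/794⌋ − ⌊1012/794⌋ = 1 − 1 = 0
n=45: ⌊(46·23)/794⌋ − ⌊(45·23)/794⌋ = ⌊1058/794⌋ − ⌊1035/794⌋ = 1 − 1 = 0
n=46: ⌊(47·23)/794⌋ − ⌊(46·23)/794⌋ = ⌊1081/794⌋ − ⌊1058/794⌋ = 1 − 1 = 0
n=47: ⌊(48·23)/794⌋ − ⌊(47·23)/794⌋ = ⌊1104/794⌋ − ⌊1081/794⌋ = 1 − 1 = 0
n=48: ⌊(49·23)/794⌋ − ⌊(48·23)/794⌋ = ⌊1127/794⌋ − ⌊1104/794⌋ = 1 − 1 = 0
n=49: ⌊(50·23)/794⌋ − ⌊(49·23)/794⌋ = ⌊1150/794⌋ − ⌊1127/794⌋ = 1 − 1 = 0
n=50: ⌊(51·23)/794⌋ − ⌊(50·23)/794⌋ = ⌊1173/794⌋ − ⌊1150/794⌋ = 1 − 1 = 0
n=51: ⌊(52·23)/794⌋ − ⌊(51·23)/794⌋ = ⌊1196/794⌋ − ⌊1173/794⌋ = 1 − 1 = 0
n=52: ⌊(53·23)/794⌋ − ⌊(52·23)/794⌋ = ⌊1219/794⌋ − ⌊1196/794⌋ = 1 − 1 = 0
n=53: ⌊(54·23)/794⌋ − ⌊(53·23)/794⌋ = ⌊1242/794⌋ − ⌊1219/794⌋ = 1 − 1 = 0
n=54: ⌊(55·23)/794⌋ − ⌊(54·23)/794⌋ = ⌊1265/794⌋ − ⌊1242/794⌋ = 1 − 1 = 0
n=55: ⌊(56·23)/794⌋ − ⌊(55·23)/794⌋ = ⌊1288/794⌋ − ⌊1265/794⌋ = 1 − 1 = 0
n=56: ⌊(57·23)/794⌋ − ⌊(56·23)/794⌋ = ⌊1311/794⌋ − ⌊1288/794⌋ = 1 − 1 = 0
n=57: ⌊(58·23)/794⌋ − ⌊(57·23)/794⌋ = ⌊1334/794⌋ − ⌊1311/794⌋ = 1 − 1 = 0
n=58: ⌊(59·23)/794⌋ − ⌊(58·23)/794⌋ = ⌊1357/794⌋ − ⌊1334/794⌋ = 1 − 1 = 0
n=59: ⌊(60·23)/794⌋ − ⌊(59·23)/794⌋ = ⌊1380/794⌋ − ⌊1357/794⌋ = 1 − 1 = 0
n=60: ⌊(61·23)/794⌋ − ⌊(60·23)/794⌋ = ⌊1403/794⌋ − ⌊1380/794⌋ = 1 − 1 = 0
n=61: ⌊(62·23)/794⌋ − ⌊(61·23)/794⌋ = ⌊1426/794⌋ − ⌊1403/794⌋ = 1 − 1 = 0
n=62: ⌊(63·23)/794⌋ − ⌊(62·23)/794⌋ = ⌊1449/794⌋ − ⌊1426/794⌋ = 1 − 1 = 0
n=63: ⌊(64·23)/794⌋ − ⌊(63·23)/794⌋ = ⌊1472/794⌋ − ⌊1449/794⌋ = 1 − 1 = 0
n=64: ⌊(65·23)/794⌋ − ⌊(64·23)/794⌋ = ⌊1495/794⌋ − ⌊1472/794⌋ = 1 − 1 = 0
n=65: ⌊(66·23)/794⌋ − ⌊(65·23)/794⌋ = ⌊1518/794⌋ − ⌊1495/794⌋ = 1 − 1 = 0
n=66: ⌊(67·23)/794⌋ − ⌊(66·23)/794⌋ = ⌊1541/794⌋ − ⌊1518/794⌋ = 1 − 1 = 0
n=67: ⌊(68·23)/794⌋ − ⌊(67·23)/794⌋ = ⌊1564/794⌋ − ⌊1541/794⌋ = 1 − 1 = 0
n=68: ⌊(69·23)/794⌋ − ⌊(68·23)/794⌋ = ⌊1587/794⌋ − ⌊1564/794⌋ = 1 − 1 = 0
n=69: ⌊(70·23)/794⌋ − ⌊(69·23)/794⌋ = ⌊1610/794⌋ − ⌊1587/794⌋ = 2 − 1 = 1
n=70: ⌊(71·23)/794⌋ − ⌊(70·23)/794⌋ = ⌊1633/794⌋ − ⌊1610/794⌋ = 2 − 2 = 0
n=71: ⌊(72·23)/794⌋ − ⌊(71·23)/794⌋ = ⌊1656/794⌋ − ⌊1633/794⌋ = 2 − 2 = 0
n=72: ⌊(73·23)/794⌋ − ⌊(72·23)/794⌋ = ⌊1679/794⌋ − ⌊1656/794⌋ = 2 − 2 = 0
n=73: ⌊(74·23)/794⌋ − ⌊(73·23)/794⌋ = ⌊1702/794⌋ − ⌊1679/794⌋ = 2 − 2 = 0
n=74: ⌊(75·23)/794⌋ − ⌊(74·23)/794⌋ = ⌊1725/794⌋ − ⌊1702/794⌋ = 2 − 2 = 0
n=75: ⌊(76·23)/794⌋ − ⌊(75·23)/794⌋ = ⌊1748/794⌋ − ⌊1725/794⌋ = 2 − 2 = 0
n=76: ⌊(77·23)/794⌋ − ⌊(76·23)/794⌋ = ⌊1771/794⌋ − ⌊1748/794⌋ = 2 − 2 = 0
n=77: ⌊(78·23)/794⌋ − ⌊(77·23)/794⌋ = ⌊1794/794⌋ − ⌊1771/794⌋ = 2 − 2 = 0
n=78: ⌊(79·23)/794⌋ − ⌊(78·23)/794⌋ = ⌊1817/794⌋ − ⌊1794/794⌋ = 2 − 2 = 0
n=79: ⌊(80·23)/794⌋ − ⌊(79·23)/794⌋ = ⌊1840/794⌋ − ⌊1817/794⌋ = 2 − 2 = 0
n=80: ⌊(81·23)/794⌋ − ⌊(80·23)/794⌋ = ⌊1863/794⌋ − ⌊1840/794⌋ = 2 − 2 = 0
n=81: ⌊(82·23)/794⌋ − ⌊(81·23)/794⌋ = ⌊1886/794⌋ − ⌊1863/794⌋ = 2 − 2 = 0
n=82: ⌊(83·23)/794⌋ − ⌊(82·23)/794⌋ = ⌊1909/794⌋ − ⌊1886/794⌋ = 2 − 2 = 0
n=83: ⌊(84·23)/794⌋ − ⌊(83·23)/794⌋ = ⌊1932/794⌋ − ⌊1909/794⌋ = 2 − 2 = 0

000000000000000000000000000000000010000000000000000000000000000000000100000000000000


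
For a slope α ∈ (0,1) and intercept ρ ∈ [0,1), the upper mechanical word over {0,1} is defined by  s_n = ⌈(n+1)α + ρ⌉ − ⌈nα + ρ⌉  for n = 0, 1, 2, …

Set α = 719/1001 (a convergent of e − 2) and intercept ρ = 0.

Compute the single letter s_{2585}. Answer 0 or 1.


(n+1)α + ρ = (2586·719) / 1001 = 1859334/1001
nα + ρ     = (2585·719) / 1001 = 1858615/1001
⌈1859334/1001⌉ = 1858,  ⌈1858615/1001⌉ = 1857
s_{2585} = 1858 − 1857 = 1

1


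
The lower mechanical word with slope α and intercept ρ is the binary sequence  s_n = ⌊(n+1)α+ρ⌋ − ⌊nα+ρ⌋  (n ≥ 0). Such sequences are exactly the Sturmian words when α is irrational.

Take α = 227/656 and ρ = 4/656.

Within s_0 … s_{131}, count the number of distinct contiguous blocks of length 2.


3

t_n = ⌊(n·227+4)/656⌋ for n = 0 … 132:
  n=0…9: ⌊4/656⌋=0 ⌊231/656⌋=0 ⌊458/656⌋=0 ⌊685/656⌋=1 ⌊912/656⌋=1 ⌊1139/656⌋=1 ⌊1366/656⌋=2 ⌊1593/656⌋=2 ⌊1820/656⌋=2 ⌊2047/656⌋=3
  n=10…19: ⌊2274/656⌋=3 ⌊2501/656⌋=3 ⌊2728/656⌋=4 ⌊2955/656⌋=4 ⌊3182/656⌋=4 ⌊3409/656⌋=5 ⌊3636/656⌋=5 ⌊3863/656⌋=5 ⌊4090/656⌋=6 ⌊4317/656⌋=6
  n=20…29: ⌊4544/656⌋=6 ⌊4771/656⌋=7 ⌊4998/656⌋=7 ⌊5225/656⌋=7 ⌊5452/656⌋=8 ⌊5679/656⌋=8 ⌊5906/656⌋=9 ⌊6133/656⌋=9 ⌊6360/656⌋=9 ⌊6587/656⌋=10
  n=30…39: ⌊6814/656⌋=10 ⌊7041/656⌋=10 ⌊7268/656⌋=11 ⌊7495/656⌋=11 ⌊7722/656⌋=11 ⌊7949/656⌋=12 ⌊8176/656⌋=12 ⌊8403/656⌋=12 ⌊8630/656⌋=13 ⌊8857/656⌋=13
  n=40…49: ⌊9084/656⌋=13 ⌊9311/656⌋=14 ⌊9538/656⌋=14 ⌊9765/656⌋=14 ⌊9992/656⌋=15 ⌊10219/656⌋=15 ⌊10446/656⌋=15 ⌊10673/656⌋=16 ⌊10900/656⌋=16 ⌊11127/656⌋=16
  n=50…59: ⌊11354/656⌋=17 ⌊11581/656⌋=17 ⌊11808/656⌋=18 ⌊12035/656⌋=18 ⌊12262/656⌋=18 ⌊12489/656⌋=19 ⌊12716/656⌋=19 ⌊12943/656⌋=19 ⌊13170/656⌋=20 ⌊13397/656⌋=20
  n=60…69: ⌊13624/656⌋=20 ⌊13851/656⌋=21 ⌊14078/656⌋=21 ⌊14305/656⌋=21 ⌊14532/656⌋=22 ⌊14759/656⌋=22 ⌊14986/656⌋=22 ⌊15213/656⌋=23 ⌊15440/656⌋=23 ⌊15667/656⌋=23
  n=70…79: ⌊15894/656⌋=24 ⌊16121/656⌋=24 ⌊16348/656⌋=24 ⌊16575/656⌋=25 ⌊16802/656⌋=25 ⌊17029/656⌋=25 ⌊17256/656⌋=26 ⌊17483/656⌋=26 ⌊17710/656⌋=26 ⌊17937/656⌋=27
  n=80…89: ⌊18164/656⌋=27 ⌊18391/656⌋=28 ⌊18618/656⌋=28 ⌊18845/656⌋=28 ⌊19072/656⌋=29 ⌊19299/656⌋=29 ⌊19526/656⌋=29 ⌊19753/656⌋=30 ⌊19980/656⌋=30 ⌊20207/656⌋=30
  n=90…99: ⌊20434/656⌋=31 ⌊20661/656⌋=31 ⌊20888/656⌋=31 ⌊21115/656⌋=32 ⌊21342/656⌋=32 ⌊21569/656⌋=32 ⌊21796/656⌋=33 ⌊22023/656⌋=33 ⌊22250/656⌋=33 ⌊22477/656⌋=34
  n=100…109: ⌊22704/656⌋=34 ⌊22931/656⌋=34 ⌊23158/656⌋=35 ⌊23385/656⌋=35 ⌊23612/656⌋=35 ⌊23839/656⌋=36 ⌊24066/656⌋=36 ⌊24293/656⌋=37 ⌊24520/656⌋=37 ⌊24747/656⌋=37
  n=110…119: ⌊24974/656⌋=38 ⌊25201/656⌋=38 ⌊25428/656⌋=38 ⌊25655/656⌋=39 ⌊25882/656⌋=39 ⌊26109/656⌋=39 ⌊26336/656⌋=40 ⌊26563/656⌋=40 ⌊26790/656⌋=40 ⌊27017/656⌋=41
  n=120…129: ⌊27244/656⌋=41 ⌊27471/656⌋=41 ⌊27698/656⌋=42 ⌊27925/656⌋=42 ⌊28152/656⌋=42 ⌊28379/656⌋=43 ⌊28606/656⌋=43 ⌊28833/656⌋=43 ⌊29060/656⌋=44 ⌊29287/656⌋=44
  n=130…132: ⌊29514/656⌋=44 ⌊29741/656⌋=45 ⌊29968/656⌋=45
s_n = t_(n+1) − t_n for n = 0 … 131 gives
prefix = 001001001001001001001001010010010010010010010010010100100100100100100100100100101001001001001001001001001010010010010010010010010010
slide a length-2 window over [0..1] … [130..131] (131 windows); first occurrence of each distinct factor:
  [  0..  1] 00
  [  1..  2] 01
  [  2..  3] 10
  (the other 128 windows repeat one of these)
distinct factors: {00, 01, 10}
count = 3  (Sturmian bound for length 2 is 3)


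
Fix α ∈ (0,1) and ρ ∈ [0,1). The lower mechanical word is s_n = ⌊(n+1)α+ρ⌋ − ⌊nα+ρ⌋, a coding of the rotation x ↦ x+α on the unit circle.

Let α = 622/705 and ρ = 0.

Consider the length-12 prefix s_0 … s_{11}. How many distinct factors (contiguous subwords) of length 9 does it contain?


4

t_n = ⌊(n·622)/705⌋ for n = 0 … 12:
  n=0…9: ⌊0/705⌋=0 ⌊622/705⌋=0 ⌊1244/705⌋=1 ⌊1866/705⌋=2 ⌊2488/705⌋=3 ⌊3110/705⌋=4 ⌊3732/705⌋=5 ⌊4354/705⌋=6 ⌊4976/705⌋=7 ⌊5598/705⌋=7
  n=10…12: ⌊6220/705⌋=8 ⌊6842/705⌋=9 ⌊7464/705⌋=10
s_n = t_(n+1) − t_n for n = 0 … 11 gives
prefix = 011111110111
slide a length-9 window over [0..8] … [3..11] (4 windows); first occurrence of each distinct factor:
  [  0..  8] 011111110
  [  1..  9] 111111101
  [  2.. 10] 111111011
  [  3.. 11] 111110111
distinct factors: {011111110, 111110111, 111111011, 111111101}
count = 4  (Sturmian bound for length 9 is 10)


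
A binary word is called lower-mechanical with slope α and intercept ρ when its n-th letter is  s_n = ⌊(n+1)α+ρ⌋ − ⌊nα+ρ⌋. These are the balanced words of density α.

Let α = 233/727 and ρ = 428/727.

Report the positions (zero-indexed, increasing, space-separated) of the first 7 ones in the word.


1 4 7 10 13 16 20

n=0: ⌊661/727⌋−⌊428/727⌋ = 0−0 = 0
n=1: ⌊894/727⌋−⌊661/727⌋ = 1−0 = 1  ← one
n=2: ⌊1127/727⌋−⌊894/727⌋ = 1−1 = 0
n=3: ⌊1360/727⌋−⌊1127/727⌋ = 1−1 = 0
n=4: ⌊1593/727⌋−⌊1360/727⌋ = 2−1 = 1  ← one
n=5: ⌊1826/727⌋−⌊1593/727⌋ = 2−2 = 0
n=6: ⌊2059/727⌋−⌊1826/727⌋ = 2−2 = 0
n=7: ⌊2292/727⌋−⌊2059/727⌋ = 3−2 = 1  ← one
n=8: ⌊2525/727⌋−⌊2292/727⌋ = 3−3 = 0
n=9: ⌊2758/727⌋−⌊2525/727⌋ = 3−3 = 0
n=10: ⌊2991/727⌋−⌊2758/727⌋ = 4−3 = 1  ← one
n=11: ⌊3224/727⌋−⌊2991/727⌋ = 4−4 = 0
n=12: ⌊3457/727⌋−⌊3224/727⌋ = 4−4 = 0
n=13: ⌊3690/727⌋−⌊3457/727⌋ = 5−4 = 1  ← one
n=14: ⌊3923/727⌋−⌊3690/727⌋ = 5−5 = 0
n=15: ⌊4156/727⌋−⌊3923/727⌋ = 5−5 = 0
n=16: ⌊4389/727⌋−⌊4156/727⌋ = 6−5 = 1  ← one
n=17: ⌊4622/727⌋−⌊4389/727⌋ = 6−6 = 0
n=18: ⌊4855/727⌋−⌊4622/727⌋ = 6−6 = 0
n=19: ⌊5088/727⌋−⌊4855/727⌋ = 6−6 = 0
n=20: ⌊5321/727⌋−⌊5088/727⌋ = 7−6 = 1  ← one
positions of the first 7 ones: 1 4 7 10 13 16 20


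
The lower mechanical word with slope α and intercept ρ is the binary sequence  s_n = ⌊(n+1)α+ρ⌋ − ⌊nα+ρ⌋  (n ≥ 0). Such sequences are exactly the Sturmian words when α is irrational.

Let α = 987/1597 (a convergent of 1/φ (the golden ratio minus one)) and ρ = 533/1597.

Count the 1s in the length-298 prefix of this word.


184

#1s = Σ_{n=0}^{297} s_n = Σ_{n=0}^{297} (⌊(n+1)α+ρ⌋ − ⌊nα+ρ⌋)
the sum telescopes: every ⌊nα+ρ⌋ with 0 < n < 298 appears once with + and once with −, leaving ⌊298α+ρ⌋ − ⌊0·α+ρ⌋
298α + ρ = (298·987 + 533) / 1597 = 294659/1597
ρ = 533/1597
⌊294659/1597⌋ = 184,  ⌊533/1597⌋ = 0
#1s = 184 − 0 = 184


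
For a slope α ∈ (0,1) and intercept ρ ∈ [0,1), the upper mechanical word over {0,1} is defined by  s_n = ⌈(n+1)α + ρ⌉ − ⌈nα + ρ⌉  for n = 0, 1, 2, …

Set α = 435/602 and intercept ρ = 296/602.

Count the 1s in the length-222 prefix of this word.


#1s = Σ_{n=0}^{221} s_n = Σ_{n=0}^{221} (⌈(n+1)α+ρ⌉ − ⌈nα+ρ⌉)
the sum telescopes: every ⌈nα+ρ⌉ with 0 < n < 222 appears once with + and once with −, leaving ⌈222α+ρ⌉ − ⌈0·α+ρ⌉
222α + ρ = (222·435 + 296) / 602 = 96866/602
ρ = 296/602
⌈96866/602⌉ = 161,  ⌈296/602⌉ = 1
#1s = 161 − 1 = 160

160
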